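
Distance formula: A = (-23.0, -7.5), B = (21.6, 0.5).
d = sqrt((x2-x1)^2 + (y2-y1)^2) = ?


dx = 21.6 + 23.0 = 44.6
dy = 0.5 + 7.5 = 8.0
d = sqrt(1989.16 + 64.0) = sqrt(2053.16) = 45.3118

45.3118


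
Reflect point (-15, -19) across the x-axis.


Reflection rule for x-axis: (x, -y)
(-15, -19) -> (-15, 19)

(-15, 19)


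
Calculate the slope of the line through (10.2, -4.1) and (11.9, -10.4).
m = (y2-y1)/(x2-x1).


dy = -10.4 + 4.1 = -6.3
dx = 11.9 - 10.2 = 1.7
m = -6.3/1.7 = -3.7059

m = -3.7059


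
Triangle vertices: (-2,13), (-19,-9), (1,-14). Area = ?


-2*(-9+ 14) = -10
-19*(-14-13) = 513
1*(13+ 9) = 22
sum = 525
Area = |525|/2 = 262.5000

262.5000 sq units


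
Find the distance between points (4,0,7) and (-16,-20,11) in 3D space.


dx=-20, dy=-20, dz=4
d = sqrt(400+400+16) = sqrt(816) = 28.5657

28.5657


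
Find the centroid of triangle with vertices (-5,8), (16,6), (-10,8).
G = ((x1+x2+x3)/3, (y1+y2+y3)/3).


Gx = (-5+16- 10)/3 = 1/3 = 0.3333
Gy = (8+6+8)/3 = 22/3 = 7.3333

G = (0.3333, 7.3333)


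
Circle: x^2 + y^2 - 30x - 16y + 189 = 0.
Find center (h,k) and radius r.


h = -D/2 = 30/2 = 15
k = -E/2 = 16/2 = 8
r^2 = h^2 + k^2 - F = 225 + 64 - 189 = 100
r = 10

Center (15, 8), radius = 10


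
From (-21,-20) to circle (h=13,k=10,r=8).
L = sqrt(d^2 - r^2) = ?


d = sqrt((-21-13)^2 + (-20-10)^2) = sqrt(1156+900) = 45.3431
L = sqrt(2056.0000 - 64) = sqrt(1992.0000) = 44.6318

44.6318


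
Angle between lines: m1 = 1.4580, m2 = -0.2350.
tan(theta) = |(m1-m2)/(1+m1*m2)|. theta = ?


m1-m2 = 1.693
1+m1*m2 = 0.65737
tan(theta) = |1.693/0.65737| = 2.575414
theta = arctan(|1.693/0.65737|) = 68.7795 degrees (acute angle)

68.7795 degrees


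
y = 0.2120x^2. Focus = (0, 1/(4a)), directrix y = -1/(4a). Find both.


a = 0.2120
1/(4a) = 1.1792
Focus = (0, 1.1792)
Directrix: y = -1.1792

Focus = (0, 1.1792), Directrix: y = -1.1792


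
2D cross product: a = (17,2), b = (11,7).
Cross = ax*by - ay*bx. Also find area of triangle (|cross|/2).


cross = 17*7 - 2*11 = 119 - 22 = 97
Triangle area = |97|/2 = 97/2 = 48.5000

cross = 97, triangle area = 48.5000


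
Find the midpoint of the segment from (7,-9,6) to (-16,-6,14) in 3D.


Mx = (7- 16)/2 = -4.5000
My = (-9- 6)/2 = -7.5000
Mz = (6+14)/2 = 10.0000

M = (-4.5000, -7.5000, 10.0000)


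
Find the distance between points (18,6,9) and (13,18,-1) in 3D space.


dx=-5, dy=12, dz=-10
d = sqrt(25+144+100) = sqrt(269) = 16.4012

16.4012


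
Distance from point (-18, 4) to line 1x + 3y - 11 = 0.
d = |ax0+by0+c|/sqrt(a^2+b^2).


|1*(-18) + 3*4 - 11| = |-17| = 17
sqrt(1 + 9) = sqrt(10) = 3.1623
d = 17/sqrt(10) = 5.3759

5.3759


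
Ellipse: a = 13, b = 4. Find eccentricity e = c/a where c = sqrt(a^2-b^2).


c = sqrt(169-16) = sqrt(153) = 12.3693
e = c/a = sqrt(153)/13 = 0.9515

e = 0.9515


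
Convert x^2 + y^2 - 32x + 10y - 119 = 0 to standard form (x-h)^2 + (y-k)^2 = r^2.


h = -D/2 = 32/2 = 16
k = -E/2 = -10/2 = -5
r^2 = h^2 + k^2 - F = 256 + 25 + 119 = 400
r = 20

Center (16, -5), radius = 20


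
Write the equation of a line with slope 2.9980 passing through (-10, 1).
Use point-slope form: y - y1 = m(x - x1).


y - 1 = 2.9980(x + 10)
y = 2.9980x + 1 - 2.9980*(-10)
y = 2.9980x + 30.9800

y = 2.9980x + 30.9800


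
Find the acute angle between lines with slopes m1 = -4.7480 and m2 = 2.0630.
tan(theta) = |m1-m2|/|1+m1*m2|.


m1-m2 = -6.811
1+m1*m2 = -8.795124
tan(theta) = |-6.811/(-8.795124)| = 0.774406
theta = arctan(|-6.811/(-8.795124)|) = 37.7544 degrees (acute angle)

37.7544 degrees


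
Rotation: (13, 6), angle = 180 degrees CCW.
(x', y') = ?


cos(180) = -1, sin(180) = 0
x' = 13*(-1) - 6*0 = -13
y' = 13*0 + 6*(-1) = -6

(-13, -6)


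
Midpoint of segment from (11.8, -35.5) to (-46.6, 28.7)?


Mx = (11.8 - 46.6)/2 = -34.8/2 = -17.4000
My = (-35.5 + 28.7)/2 = -6.8/2 = -3.4000

(-17.4000, -3.4000)


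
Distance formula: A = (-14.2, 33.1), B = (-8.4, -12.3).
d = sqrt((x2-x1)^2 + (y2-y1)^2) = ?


dx = -8.4 + 14.2 = 5.8
dy = -12.3 - 33.1 = -45.4
d = sqrt(33.64 + 2061.16) = sqrt(2094.8) = 45.7690

45.7690


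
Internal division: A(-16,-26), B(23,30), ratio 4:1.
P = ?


Px = (4*23 + 1*(-16))/5 = 76/5 = 15.2000
Py = (4*30 + 1*(-26))/5 = 94/5 = 18.8000

P = (15.2000, 18.8000)


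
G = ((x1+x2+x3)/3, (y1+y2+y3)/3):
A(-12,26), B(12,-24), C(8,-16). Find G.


Gx = (-12+12+8)/3 = 8/3 = 2.6667
Gy = (26- 24- 16)/3 = -14/3 = -4.6667

G = (2.6667, -4.6667)


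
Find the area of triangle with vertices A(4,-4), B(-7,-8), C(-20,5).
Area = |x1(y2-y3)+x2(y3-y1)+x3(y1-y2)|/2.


4*(-8-5) = -52
-7*(5+ 4) = -63
-20*(-4+ 8) = -80
sum = -195
Area = |-195|/2 = 97.5000

97.5000 sq units


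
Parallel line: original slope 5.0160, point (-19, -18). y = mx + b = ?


Parallel lines have equal slopes.
m2 = 5.0160
b2 = -18 - 5.0160*(-19) = 77.3040

y = 5.0160x + 77.3040


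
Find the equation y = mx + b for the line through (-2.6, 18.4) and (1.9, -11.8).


m = (-30.2)/(4.5) = -6.7111
b = y1 - m*x1 = 18.4 - (-30.2*(-2.6))/(4.5) = 18.4 - 17.4489 = 0.9511

y = -6.7111x + 0.9511


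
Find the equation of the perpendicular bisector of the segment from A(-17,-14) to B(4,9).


Midpoint = (-6.5, -2.5)
Slope of AB = dy/dx = 23/21 = 1.0952
Perp slope = -dx/dy = -21/23 = -0.9130
b = My - (perp slope)*Mx = -2.5 + (21*(-6.5))/23 = -2.5 - 5.9348 = -8.4348

y = -0.9130x - 8.4348


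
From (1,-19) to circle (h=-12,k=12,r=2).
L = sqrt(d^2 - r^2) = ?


d = sqrt((1+ 12)^2 + (-19-12)^2) = sqrt(169+961) = 33.6155
L = sqrt(1130.0000 - 4) = sqrt(1126.0000) = 33.5559

33.5559


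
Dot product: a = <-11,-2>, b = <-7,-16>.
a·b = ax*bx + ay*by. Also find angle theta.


a·b = -11*(-7) - 2*(-16) = 77 + 32 = 109
|a| = sqrt(121+4) = 11.1803
|b| = sqrt(49+256) = 17.4642
cos(theta) = 109/(sqrt(125)*sqrt(305)) = 109/sqrt(38125) = 0.558241
theta = arccos(109/sqrt(38125)) = 56.0658 degrees

a·b = 109, theta = 56.0658 deg


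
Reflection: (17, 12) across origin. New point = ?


Reflection rule for origin: (-x, -y)
(17, 12) -> (-17, -12)

(-17, -12)


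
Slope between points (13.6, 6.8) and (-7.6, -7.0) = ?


dy = -7.0 - 6.8 = -13.8
dx = -7.6 - 13.6 = -21.2
m = -13.8/(-21.2) = 0.6509

m = 0.6509


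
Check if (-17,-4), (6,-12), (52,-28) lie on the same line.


-17*(-12+ 28) + 6*(-28+ 4) + 52*(-4+ 12)
= -272 - 144 + 416 = 0

Yes, collinear (determinant = 0)


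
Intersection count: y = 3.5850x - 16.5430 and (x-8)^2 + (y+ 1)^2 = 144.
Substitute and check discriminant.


Substitute y = 3.5850x - 16.5430: (x-8)^2 + (3.5850x- 16.5430+ 1)^2 = 144
Expand to Ax^2 + Bx + C = 0, where b-k = -15.543
A = 1+m^2 = 13.852225
B = 2(m(b-k) - h) = 2(3.5850*(-15.543) - 8) = -127.44331
C = h^2 + (b-k)^2 - r^2 = 64 + 241.584849 - 144 = 161.584849
disc = B^2-4AC = 16241.7973 - 8953.2387 = 7288.5586
disc > 0

2 intersection points


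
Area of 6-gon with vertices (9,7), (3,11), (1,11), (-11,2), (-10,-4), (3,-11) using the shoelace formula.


sum(xi*y_{i+1}) = 9*11 + 3*11 + 1*2 - 11*(-4) - 10*(-11) + 3*7 = 309
sum(yi*x_{i+1}) = 7*3 + 11*1 + 11*(-11) + 2*(-10) - 4*3 - 11*9 = -220
Area = |309 + 220|/2 = 529/2 = 264.5000

264.5000 sq units


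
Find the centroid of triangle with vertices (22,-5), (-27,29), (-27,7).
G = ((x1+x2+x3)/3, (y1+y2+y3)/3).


Gx = (22- 27- 27)/3 = -32/3 = -10.6667
Gy = (-5+29+7)/3 = 31/3 = 10.3333

G = (-10.6667, 10.3333)


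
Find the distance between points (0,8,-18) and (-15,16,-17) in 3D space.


dx=-15, dy=8, dz=1
d = sqrt(225+64+1) = sqrt(290) = 17.0294

17.0294


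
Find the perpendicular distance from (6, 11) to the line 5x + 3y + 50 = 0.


|5*6 + 3*11 + 50| = |113| = 113
sqrt(25 + 9) = sqrt(34) = 5.8310
d = 113/sqrt(34) = 19.3793

19.3793


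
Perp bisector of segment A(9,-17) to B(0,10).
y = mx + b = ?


Midpoint = (4.5, -3.5)
Slope of AB = dy/dx = 27/(-9) = -3.0000
Perp slope = -dx/dy = 9/27 = 0.3333
b = My - (perp slope)*Mx = -3.5 + (-9*4.5)/27 = -3.5 - 1.5000 = -5.0000

y = 0.3333x - 5.0000


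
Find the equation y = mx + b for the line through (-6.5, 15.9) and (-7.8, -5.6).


m = (-21.5)/(-1.3) = 16.5385
b = y1 - m*x1 = 15.9 - (-21.5*(-6.5))/(-1.3) = 15.9 + 107.5000 = 123.4000

y = 16.5385x + 123.4000


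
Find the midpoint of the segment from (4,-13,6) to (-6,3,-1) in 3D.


Mx = (4- 6)/2 = -1.0000
My = (-13+3)/2 = -5.0000
Mz = (6- 1)/2 = 2.5000

M = (-1.0000, -5.0000, 2.5000)


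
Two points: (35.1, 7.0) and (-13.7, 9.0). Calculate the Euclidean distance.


dx = -13.7 - 35.1 = -48.8
dy = 9.0 - 7.0 = 2.0
d = sqrt(2381.44 + 4.0) = sqrt(2385.44) = 48.8410

48.8410


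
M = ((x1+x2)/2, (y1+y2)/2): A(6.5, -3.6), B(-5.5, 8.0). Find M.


Mx = (6.5 - 5.5)/2 = 1.0/2 = 0.5000
My = (-3.6 + 8.0)/2 = 4.4/2 = 2.2000

(0.5000, 2.2000)


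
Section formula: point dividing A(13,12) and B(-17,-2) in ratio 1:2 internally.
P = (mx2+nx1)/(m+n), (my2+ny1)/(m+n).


Px = (1*(-17) + 2*13)/3 = 9/3 = 3.0000
Py = (1*(-2) + 2*12)/3 = 22/3 = 7.3333

P = (3.0000, 7.3333)


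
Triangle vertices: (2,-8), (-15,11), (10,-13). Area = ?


2*(11+ 13) = 48
-15*(-13+ 8) = 75
10*(-8-11) = -190
sum = -67
Area = |-67|/2 = 33.5000

33.5000 sq units


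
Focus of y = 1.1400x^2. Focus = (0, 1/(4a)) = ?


a = 1.1400
4a = 4.5600
focus = (0, 1/4.5600) = (0, 0.2193)

Focus = (0, 0.2193)


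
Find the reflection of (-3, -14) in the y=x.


Reflection rule for y=x: (y, x)
(-3, -14) -> (-14, -3)

(-14, -3)


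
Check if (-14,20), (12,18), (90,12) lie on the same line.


-14*(18-12) + 12*(12-20) + 90*(20-18)
= -84 - 96 + 180 = 0

Yes, collinear (determinant = 0)


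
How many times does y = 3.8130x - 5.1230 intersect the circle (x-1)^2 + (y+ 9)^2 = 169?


Substitute y = 3.8130x - 5.1230: (x-1)^2 + (3.8130x- 5.1230+ 9)^2 = 169
Expand to Ax^2 + Bx + C = 0, where b-k = 3.877
A = 1+m^2 = 15.538969
B = 2(m(b-k) - h) = 2(3.8130*3.877 - 1) = 27.566002
C = h^2 + (b-k)^2 - r^2 = 1 + 15.031129 - 169 = -152.968871
disc = B^2-4AC = 759.8845 + 9507.9142 = 10267.7987
disc > 0

2 intersection points


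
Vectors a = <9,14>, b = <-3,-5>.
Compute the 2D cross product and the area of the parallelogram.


cross = 9*(-5) - 14*(-3) = -45 + 42 = -3
Parallelogram area = |-3| = 3

cross = -3, parallelogram area = 3


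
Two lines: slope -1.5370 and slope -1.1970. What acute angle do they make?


m1-m2 = -0.34
1+m1*m2 = 2.839789
tan(theta) = |-0.34/2.839789| = 0.119727
theta = arctan(|-0.34/2.839789|) = 6.8274 degrees (acute angle)

6.8274 degrees


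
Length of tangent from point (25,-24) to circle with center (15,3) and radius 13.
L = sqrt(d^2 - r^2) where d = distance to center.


d = sqrt((25-15)^2 + (-24-3)^2) = sqrt(100+729) = 28.7924
L = sqrt(829.0000 - 169) = sqrt(660.0000) = 25.6905

25.6905


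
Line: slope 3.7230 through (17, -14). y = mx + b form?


y + 14 = 3.7230(x - 17)
y = 3.7230x - 14 - 3.7230*17
y = 3.7230x - 77.2910

y = 3.7230x - 77.2910


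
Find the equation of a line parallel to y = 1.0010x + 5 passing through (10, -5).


Parallel lines have equal slopes.
m2 = 1.0010
b2 = -5 - 1.0010*10 = -15.0100

y = 1.0010x - 15.0100


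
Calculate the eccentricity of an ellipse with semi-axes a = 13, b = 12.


c = sqrt(169-144) = sqrt(25) = 5.0000
e = c/a = 5/13 = 0.3846

e = 0.3846


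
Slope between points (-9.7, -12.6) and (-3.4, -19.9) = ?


dy = -19.9 + 12.6 = -7.3
dx = -3.4 + 9.7 = 6.3
m = -7.3/6.3 = -1.1587

m = -1.1587


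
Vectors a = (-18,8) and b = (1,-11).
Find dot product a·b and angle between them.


a·b = -18*1 + 8*(-11) = -18 - 88 = -106
|a| = sqrt(324+64) = 19.6977
|b| = sqrt(1+121) = 11.0454
cos(theta) = -106/(sqrt(388)*sqrt(122)) = -106/sqrt(47336) = -0.487203
theta = arccos(-106/sqrt(47336)) = 119.1569 degrees

a·b = -106, theta = 119.1569 deg


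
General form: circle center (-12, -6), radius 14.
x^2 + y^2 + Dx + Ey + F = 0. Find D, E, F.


(x+ 12)^2 + (y+ 6)^2 = 14^2
D = -2h = 24, E = -2k = 12
F = h^2+k^2-r^2 = 144+36-196 = -16

D = 24, E = 12, F = -16


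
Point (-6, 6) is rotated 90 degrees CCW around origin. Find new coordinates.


cos(90) = 0, sin(90) = 1
x' = -6*0 - 6*1 = -6
y' = -6*1 + 6*0 = -6

(-6, -6)


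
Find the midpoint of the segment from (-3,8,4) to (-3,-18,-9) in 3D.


Mx = (-3- 3)/2 = -3.0000
My = (8- 18)/2 = -5.0000
Mz = (4- 9)/2 = -2.5000

M = (-3.0000, -5.0000, -2.5000)


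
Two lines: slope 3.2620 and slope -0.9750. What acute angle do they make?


m1-m2 = 4.237
1+m1*m2 = -2.18045
tan(theta) = |4.237/(-2.18045)| = 1.943177
theta = arctan(|4.237/(-2.18045)|) = 62.7687 degrees (acute angle)

62.7687 degrees


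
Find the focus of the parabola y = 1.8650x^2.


a = 1.8650
4a = 7.4600
focus = (0, 1/7.4600) = (0, 0.1340)

Focus = (0, 0.1340)


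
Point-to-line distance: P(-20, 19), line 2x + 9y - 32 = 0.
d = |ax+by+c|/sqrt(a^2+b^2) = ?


|2*(-20) + 9*19 - 32| = |99| = 99
sqrt(4 + 81) = sqrt(85) = 9.2195
d = 99/sqrt(85) = 10.7381

10.7381


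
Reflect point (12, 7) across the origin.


Reflection rule for origin: (-x, -y)
(12, 7) -> (-12, -7)

(-12, -7)


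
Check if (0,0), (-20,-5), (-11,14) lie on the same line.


0*(-5-14) - 20*(14-0) - 11*(0+ 5)
= 0 - 280 - 55 = -335

No, not collinear (determinant = -335)


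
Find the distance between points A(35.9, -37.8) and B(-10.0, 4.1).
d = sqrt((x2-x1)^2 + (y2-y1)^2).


dx = -10.0 - 35.9 = -45.9
dy = 4.1 + 37.8 = 41.9
d = sqrt(2106.81 + 1755.61) = sqrt(3862.42) = 62.1484

62.1484


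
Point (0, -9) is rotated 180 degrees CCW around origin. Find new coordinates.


cos(180) = -1, sin(180) = 0
x' = 0*(-1) + 9*0 = 0
y' = 0*0 - 9*(-1) = 9

(0, 9)


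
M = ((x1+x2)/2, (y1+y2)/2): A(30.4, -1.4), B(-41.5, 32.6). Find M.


Mx = (30.4 - 41.5)/2 = -11.1/2 = -5.5500
My = (-1.4 + 32.6)/2 = 31.2/2 = 15.6000

(-5.5500, 15.6000)


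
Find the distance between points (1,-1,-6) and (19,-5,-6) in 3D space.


dx=18, dy=-4, dz=0
d = sqrt(324+16+0) = sqrt(340) = 18.4391

18.4391


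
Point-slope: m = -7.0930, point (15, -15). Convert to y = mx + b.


y + 15 = -7.0930(x - 15)
y = -7.0930x - 15 + 7.0930*15
y = -7.0930x + 91.3950

y = -7.0930x + 91.3950


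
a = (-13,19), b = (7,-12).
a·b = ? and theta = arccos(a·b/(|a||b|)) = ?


a·b = -13*7 + 19*(-12) = -91 - 228 = -319
|a| = sqrt(169+361) = 23.0217
|b| = sqrt(49+144) = 13.8924
cos(theta) = -319/(sqrt(530)*sqrt(193)) = -319/sqrt(102290) = -0.997411
theta = arccos(-319/sqrt(102290)) = 175.8761 degrees

a·b = -319, theta = 175.8761 deg


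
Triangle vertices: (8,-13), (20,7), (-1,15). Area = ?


8*(7-15) = -64
20*(15+ 13) = 560
-1*(-13-7) = 20
sum = 516
Area = |516|/2 = 258.0000

258.0000 sq units


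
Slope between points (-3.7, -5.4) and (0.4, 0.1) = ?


dy = 0.1 + 5.4 = 5.5
dx = 0.4 + 3.7 = 4.1
m = 5.5/4.1 = 1.3415

m = 1.3415


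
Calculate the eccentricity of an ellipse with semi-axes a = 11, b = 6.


c = sqrt(121-36) = sqrt(85) = 9.2195
e = c/a = sqrt(85)/11 = 0.8381

e = 0.8381


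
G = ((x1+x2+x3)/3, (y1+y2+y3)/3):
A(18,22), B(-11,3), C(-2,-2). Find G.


Gx = (18- 11- 2)/3 = 5/3 = 1.6667
Gy = (22+3- 2)/3 = 23/3 = 7.6667

G = (1.6667, 7.6667)


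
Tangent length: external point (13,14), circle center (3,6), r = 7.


d = sqrt((13-3)^2 + (14-6)^2) = sqrt(100+64) = 12.8062
L = sqrt(164.0000 - 49) = sqrt(115.0000) = 10.7238

10.7238


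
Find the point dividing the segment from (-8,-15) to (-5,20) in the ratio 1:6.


Px = (1*(-5) + 6*(-8))/7 = -53/7 = -7.5714
Py = (1*20 + 6*(-15))/7 = -70/7 = -10.0000

P = (-7.5714, -10.0000)


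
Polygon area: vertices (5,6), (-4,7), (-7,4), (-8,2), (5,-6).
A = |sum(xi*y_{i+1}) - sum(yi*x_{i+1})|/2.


sum(xi*y_{i+1}) = 5*7 - 4*4 - 7*2 - 8*(-6) + 5*6 = 83
sum(yi*x_{i+1}) = 6*(-4) + 7*(-7) + 4*(-8) + 2*5 - 6*5 = -125
Area = |83 + 125|/2 = 208/2 = 104.0000

104.0000 sq units


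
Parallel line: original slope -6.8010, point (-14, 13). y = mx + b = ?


Parallel lines have equal slopes.
m2 = -6.8010
b2 = 13 + 6.8010*(-14) = -82.2140

y = -6.8010x - 82.2140


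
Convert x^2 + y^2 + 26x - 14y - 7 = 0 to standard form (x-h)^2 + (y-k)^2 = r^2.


h = -D/2 = -26/2 = -13
k = -E/2 = 14/2 = 7
r^2 = h^2 + k^2 - F = 169 + 49 + 7 = 225
r = 15

Center (-13, 7), radius = 15


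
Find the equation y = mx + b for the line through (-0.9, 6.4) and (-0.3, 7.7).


m = (1.3)/(0.6) = 2.1667
b = y1 - m*x1 = 6.4 - (1.3*(-0.9))/(0.6) = 6.4 + 1.9500 = 8.3500

y = 2.1667x + 8.3500


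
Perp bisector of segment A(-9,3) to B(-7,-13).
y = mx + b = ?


Midpoint = (-8, -5)
Slope of AB = dy/dx = -16/2 = -8.0000
Perp slope = -dx/dy = 2/16 = 0.1250
b = My - (perp slope)*Mx = -5 + (2*(-8))/(-16) = -5 + 1.0000 = -4.0000

y = 0.1250x - 4.0000


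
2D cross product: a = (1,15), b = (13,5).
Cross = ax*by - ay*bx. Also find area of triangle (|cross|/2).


cross = 1*5 - 15*13 = 5 - 195 = -190
Triangle area = |-190|/2 = 190/2 = 95.0000

cross = -190, triangle area = 95.0000


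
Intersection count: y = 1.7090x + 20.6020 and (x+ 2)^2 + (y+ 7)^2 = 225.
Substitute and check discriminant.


Substitute y = 1.7090x + 20.6020: (x+ 2)^2 + (1.7090x+20.6020+ 7)^2 = 225
Expand to Ax^2 + Bx + C = 0, where b-k = 27.602
A = 1+m^2 = 3.920681
B = 2(m(b-k) - h) = 2(1.7090*27.602 + 2) = 98.343636
C = h^2 + (b-k)^2 - r^2 = 4 + 761.870404 - 225 = 540.870404
disc = B^2-4AC = 9671.4707 - 8482.3213 = 1189.1494
disc > 0

2 intersection points


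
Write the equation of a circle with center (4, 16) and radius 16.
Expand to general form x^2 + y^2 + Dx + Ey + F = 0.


(x-4)^2 + (y-16)^2 = 16^2
D = -2h = -8, E = -2k = -32
F = h^2+k^2-r^2 = 16+256-256 = 16

x^2 + y^2 - 8x - 32y + 16 = 0


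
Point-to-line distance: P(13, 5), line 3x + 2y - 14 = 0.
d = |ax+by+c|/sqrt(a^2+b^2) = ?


|3*13 + 2*5 - 14| = |35| = 35
sqrt(9 + 4) = sqrt(13) = 3.6056
d = 35/sqrt(13) = 9.7073

9.7073


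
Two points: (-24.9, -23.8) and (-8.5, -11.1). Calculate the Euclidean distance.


dx = -8.5 + 24.9 = 16.4
dy = -11.1 + 23.8 = 12.7
d = sqrt(268.96 + 161.29) = sqrt(430.25) = 20.7425

20.7425


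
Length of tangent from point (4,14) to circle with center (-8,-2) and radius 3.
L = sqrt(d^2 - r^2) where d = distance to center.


d = sqrt((4+ 8)^2 + (14+ 2)^2) = sqrt(144+256) = 20.0000
L = sqrt(400.0000 - 9) = sqrt(391.0000) = 19.7737

19.7737


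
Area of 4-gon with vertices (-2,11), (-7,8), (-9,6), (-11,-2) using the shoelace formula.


sum(xi*y_{i+1}) = -2*8 - 7*6 - 9*(-2) - 11*11 = -161
sum(yi*x_{i+1}) = 11*(-7) + 8*(-9) + 6*(-11) - 2*(-2) = -211
Area = |-161 + 211|/2 = 50/2 = 25.0000

25.0000 sq units


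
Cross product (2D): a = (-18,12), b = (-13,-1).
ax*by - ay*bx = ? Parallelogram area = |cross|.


cross = -18*(-1) - 12*(-13) = 18 + 156 = 174
Parallelogram area = |174| = 174

cross = 174, parallelogram area = 174


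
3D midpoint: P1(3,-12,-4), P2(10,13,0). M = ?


Mx = (3+10)/2 = 6.5000
My = (-12+13)/2 = 0.5000
Mz = (-4+0)/2 = -2.0000

M = (6.5000, 0.5000, -2.0000)


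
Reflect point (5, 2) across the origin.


Reflection rule for origin: (-x, -y)
(5, 2) -> (-5, -2)

(-5, -2)


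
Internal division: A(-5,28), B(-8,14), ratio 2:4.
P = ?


Px = (2*(-8) + 4*(-5))/6 = -36/6 = -6.0000
Py = (2*14 + 4*28)/6 = 140/6 = 23.3333

P = (-6.0000, 23.3333)


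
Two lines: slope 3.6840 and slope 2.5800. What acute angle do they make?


m1-m2 = 1.104
1+m1*m2 = 10.50472
tan(theta) = |1.104/10.50472| = 0.105096
theta = arctan(|1.104/10.50472|) = 5.9995 degrees (acute angle)

5.9995 degrees


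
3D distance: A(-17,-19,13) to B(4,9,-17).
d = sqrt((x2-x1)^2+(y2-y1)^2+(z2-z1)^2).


dx=21, dy=28, dz=-30
d = sqrt(441+784+900) = sqrt(2125) = 46.0977

46.0977


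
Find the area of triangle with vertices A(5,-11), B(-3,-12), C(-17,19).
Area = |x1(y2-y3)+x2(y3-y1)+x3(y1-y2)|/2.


5*(-12-19) = -155
-3*(19+ 11) = -90
-17*(-11+ 12) = -17
sum = -262
Area = |-262|/2 = 131.0000

131.0000 sq units


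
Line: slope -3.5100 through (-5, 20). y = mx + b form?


y - 20 = -3.5100(x + 5)
y = -3.5100x + 20 + 3.5100*(-5)
y = -3.5100x + 2.4500

y = -3.5100x + 2.4500


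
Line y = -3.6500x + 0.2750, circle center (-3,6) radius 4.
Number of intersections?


Substitute y = -3.6500x + 0.2750: (x+ 3)^2 + (-3.6500x+0.2750-6)^2 = 16
Expand to Ax^2 + Bx + C = 0, where b-k = -5.725
A = 1+m^2 = 14.3225
B = 2(m(b-k) - h) = 2(-3.6500*(-5.725) + 3) = 47.7925
C = h^2 + (b-k)^2 - r^2 = 9 + 32.775625 - 16 = 25.775625
disc = B^2-4AC = 2284.1231 - 1476.6856 = 807.4375
disc > 0

2 intersection points


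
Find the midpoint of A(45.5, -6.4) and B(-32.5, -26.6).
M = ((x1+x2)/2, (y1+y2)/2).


Mx = (45.5 - 32.5)/2 = 13.0/2 = 6.5000
My = (-6.4 - 26.6)/2 = -33.0/2 = -16.5000

(6.5000, -16.5000)


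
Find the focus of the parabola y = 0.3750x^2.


a = 0.3750
4a = 1.5000
focus = (0, 1/1.5000) = (0, 0.6667)

Focus = (0, 0.6667)


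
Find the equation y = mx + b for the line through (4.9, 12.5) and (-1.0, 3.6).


m = (-8.9)/(-5.9) = 1.5085
b = y1 - m*x1 = 12.5 - (-8.9*4.9)/(-5.9) = 12.5 - 7.3915 = 5.1085

y = 1.5085x + 5.1085


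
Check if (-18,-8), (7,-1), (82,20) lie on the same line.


-18*(-1-20) + 7*(20+ 8) + 82*(-8+ 1)
= 378 + 196 - 574 = 0

Yes, collinear (determinant = 0)


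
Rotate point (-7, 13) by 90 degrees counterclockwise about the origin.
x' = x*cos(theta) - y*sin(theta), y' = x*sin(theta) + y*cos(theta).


cos(90) = 0, sin(90) = 1
x' = -7*0 - 13*1 = -13
y' = -7*1 + 13*0 = -7

(-13, -7)


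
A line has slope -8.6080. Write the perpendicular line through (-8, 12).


Perpendicular slope = -1/m1 = -1/(-8.6080) = 0.1162
b2 = y0 - m2*x0 = 12 - 8/(-8.6080) = 12 + 0.9294 = 12.9294

y = 0.1162x + 12.9294


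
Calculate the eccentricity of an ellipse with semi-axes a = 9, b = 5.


c = sqrt(81-25) = sqrt(56) = 7.4833
e = c/a = sqrt(56)/9 = 0.8315

e = 0.8315


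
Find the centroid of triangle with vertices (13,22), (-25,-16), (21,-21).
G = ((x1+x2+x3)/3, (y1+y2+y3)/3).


Gx = (13- 25+21)/3 = 9/3 = 3.0000
Gy = (22- 16- 21)/3 = -15/3 = -5.0000

G = (3.0000, -5.0000)


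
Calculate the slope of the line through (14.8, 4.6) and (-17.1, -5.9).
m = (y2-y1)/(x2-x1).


dy = -5.9 - 4.6 = -10.5
dx = -17.1 - 14.8 = -31.9
m = -10.5/(-31.9) = 0.3292

m = 0.3292


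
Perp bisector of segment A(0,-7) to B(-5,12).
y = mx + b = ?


Midpoint = (-2.5, 2.5)
Slope of AB = dy/dx = 19/(-5) = -3.8000
Perp slope = -dx/dy = 5/19 = 0.2632
b = My - (perp slope)*Mx = 2.5 + (-5*(-2.5))/19 = 2.5 + 0.6579 = 3.1579

y = 0.2632x + 3.1579


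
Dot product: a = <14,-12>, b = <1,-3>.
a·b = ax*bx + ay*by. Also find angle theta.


a·b = 14*1 - 12*(-3) = 14 + 36 = 50
|a| = sqrt(196+144) = 18.4391
|b| = sqrt(1+9) = 3.1623
cos(theta) = 50/(sqrt(340)*sqrt(10)) = 50/sqrt(3400) = 0.857493
theta = arccos(50/sqrt(3400)) = 30.9638 degrees

a·b = 50, theta = 30.9638 deg


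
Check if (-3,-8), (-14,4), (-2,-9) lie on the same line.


-3*(4+ 9) - 14*(-9+ 8) - 2*(-8-4)
= -39 + 14 + 24 = -1

No, not collinear (determinant = -1)


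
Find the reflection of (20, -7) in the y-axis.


Reflection rule for y-axis: (-x, y)
(20, -7) -> (-20, -7)

(-20, -7)


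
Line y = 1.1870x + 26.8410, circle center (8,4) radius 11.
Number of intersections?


Substitute y = 1.1870x + 26.8410: (x-8)^2 + (1.1870x+26.8410-4)^2 = 121
Expand to Ax^2 + Bx + C = 0, where b-k = 22.841
A = 1+m^2 = 2.408969
B = 2(m(b-k) - h) = 2(1.1870*22.841 - 8) = 38.224534
C = h^2 + (b-k)^2 - r^2 = 64 + 521.711281 - 121 = 464.711281
disc = B^2-4AC = 1461.1150 - 4477.9003 = -3016.7853
disc < 0

0 intersection points


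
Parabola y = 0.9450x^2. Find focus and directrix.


a = 0.9450
1/(4a) = 0.2646
Focus = (0, 0.2646)
Directrix: y = -0.2646

Focus = (0, 0.2646), Directrix: y = -0.2646


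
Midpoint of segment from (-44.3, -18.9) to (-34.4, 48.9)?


Mx = (-44.3 - 34.4)/2 = -78.7/2 = -39.3500
My = (-18.9 + 48.9)/2 = 30.0/2 = 15.0000

(-39.3500, 15.0000)


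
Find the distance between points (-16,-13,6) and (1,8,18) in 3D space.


dx=17, dy=21, dz=12
d = sqrt(289+441+144) = sqrt(874) = 29.5635

29.5635


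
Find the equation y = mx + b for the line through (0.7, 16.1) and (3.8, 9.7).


m = (-6.4)/(3.1) = -2.0645
b = y1 - m*x1 = 16.1 - (-6.4*0.7)/(3.1) = 16.1 + 1.4452 = 17.5452

y = -2.0645x + 17.5452


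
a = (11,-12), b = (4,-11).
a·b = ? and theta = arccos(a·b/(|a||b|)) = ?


a·b = 11*4 - 12*(-11) = 44 + 132 = 176
|a| = sqrt(121+144) = 16.2788
|b| = sqrt(16+121) = 11.7047
cos(theta) = 176/(sqrt(265)*sqrt(137)) = 176/sqrt(36305) = 0.923697
theta = arccos(176/sqrt(36305)) = 22.5273 degrees

a·b = 176, theta = 22.5273 deg


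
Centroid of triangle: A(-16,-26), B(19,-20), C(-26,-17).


Gx = (-16+19- 26)/3 = -23/3 = -7.6667
Gy = (-26- 20- 17)/3 = -63/3 = -21.0000

G = (-7.6667, -21.0000)


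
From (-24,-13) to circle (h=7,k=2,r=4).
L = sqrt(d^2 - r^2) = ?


d = sqrt((-24-7)^2 + (-13-2)^2) = sqrt(961+225) = 34.4384
L = sqrt(1186.0000 - 16) = sqrt(1170.0000) = 34.2053

34.2053


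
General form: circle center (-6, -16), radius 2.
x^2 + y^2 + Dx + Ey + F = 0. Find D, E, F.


(x+ 6)^2 + (y+ 16)^2 = 2^2
D = -2h = 12, E = -2k = 32
F = h^2+k^2-r^2 = 36+256-4 = 288

D = 12, E = 32, F = 288


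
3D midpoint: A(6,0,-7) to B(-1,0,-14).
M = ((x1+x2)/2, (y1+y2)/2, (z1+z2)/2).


Mx = (6- 1)/2 = 2.5000
My = (0+0)/2 = 0
Mz = (-7- 14)/2 = -10.5000

M = (2.5000, 0, -10.5000)


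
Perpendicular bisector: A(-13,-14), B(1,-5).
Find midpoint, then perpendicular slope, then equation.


Midpoint = (-6, -9.5)
Slope of AB = dy/dx = 9/14 = 0.6429
Perp slope = -dx/dy = -14/9 = -1.5556
b = My - (perp slope)*Mx = -9.5 + (14*(-6))/9 = -9.5 - 9.3333 = -18.8333

y = -1.5556x - 18.8333


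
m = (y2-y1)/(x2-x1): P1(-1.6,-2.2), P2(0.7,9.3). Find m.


dy = 9.3 + 2.2 = 11.5
dx = 0.7 + 1.6 = 2.3
m = 11.5/2.3 = 5.0000

m = 5.0000


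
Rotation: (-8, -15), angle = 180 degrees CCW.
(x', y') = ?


cos(180) = -1, sin(180) = 0
x' = -8*(-1) + 15*0 = 8
y' = -8*0 - 15*(-1) = 15

(8, 15)


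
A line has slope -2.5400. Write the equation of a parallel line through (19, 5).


Parallel lines have equal slopes.
m2 = -2.5400
b2 = 5 + 2.5400*19 = 53.2600

y = -2.5400x + 53.2600


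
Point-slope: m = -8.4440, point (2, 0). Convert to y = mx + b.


y - 0 = -8.4440(x - 2)
y = -8.4440x + 0 + 8.4440*2
y = -8.4440x + 16.8880

y = -8.4440x + 16.8880


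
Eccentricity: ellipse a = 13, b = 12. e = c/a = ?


c = sqrt(169-144) = sqrt(25) = 5.0000
e = c/a = 5/13 = 0.3846

e = 0.3846


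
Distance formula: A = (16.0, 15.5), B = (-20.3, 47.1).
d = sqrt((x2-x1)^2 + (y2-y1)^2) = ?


dx = -20.3 - 16.0 = -36.3
dy = 47.1 - 15.5 = 31.6
d = sqrt(1317.69 + 998.56) = sqrt(2316.25) = 48.1274

48.1274


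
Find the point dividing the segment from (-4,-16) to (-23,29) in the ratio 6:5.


Px = (6*(-23) + 5*(-4))/11 = -158/11 = -14.3636
Py = (6*29 + 5*(-16))/11 = 94/11 = 8.5455

P = (-14.3636, 8.5455)


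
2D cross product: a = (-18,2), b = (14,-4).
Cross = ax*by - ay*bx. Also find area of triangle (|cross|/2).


cross = -18*(-4) - 2*14 = 72 - 28 = 44
Triangle area = |44|/2 = 44/2 = 22.0000

cross = 44, triangle area = 22.0000


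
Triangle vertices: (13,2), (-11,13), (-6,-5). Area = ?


13*(13+ 5) = 234
-11*(-5-2) = 77
-6*(2-13) = 66
sum = 377
Area = |377|/2 = 188.5000

188.5000 sq units


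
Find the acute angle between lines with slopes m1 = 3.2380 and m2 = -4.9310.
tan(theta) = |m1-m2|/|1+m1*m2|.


m1-m2 = 8.169
1+m1*m2 = -14.966578
tan(theta) = |8.169/(-14.966578)| = 0.545816
theta = arctan(|8.169/(-14.966578)|) = 28.6264 degrees (acute angle)

28.6264 degrees


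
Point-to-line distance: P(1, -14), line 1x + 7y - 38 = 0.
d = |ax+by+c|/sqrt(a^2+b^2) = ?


|1*1 + 7*(-14) - 38| = |-135| = 135
sqrt(1 + 49) = sqrt(50) = 7.0711
d = 135/sqrt(50) = 19.0919

19.0919


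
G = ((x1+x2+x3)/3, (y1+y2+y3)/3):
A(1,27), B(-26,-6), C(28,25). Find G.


Gx = (1- 26+28)/3 = 3/3 = 1.0000
Gy = (27- 6+25)/3 = 46/3 = 15.3333

G = (1.0000, 15.3333)


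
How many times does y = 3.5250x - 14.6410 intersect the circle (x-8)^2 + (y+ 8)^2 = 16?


Substitute y = 3.5250x - 14.6410: (x-8)^2 + (3.5250x- 14.6410+ 8)^2 = 16
Expand to Ax^2 + Bx + C = 0, where b-k = -6.641
A = 1+m^2 = 13.425625
B = 2(m(b-k) - h) = 2(3.5250*(-6.641) - 8) = -62.81905
C = h^2 + (b-k)^2 - r^2 = 64 + 44.102881 - 16 = 92.102881
disc = B^2-4AC = 3946.2330 - 4946.1550 = -999.9220
disc < 0

0 intersection points


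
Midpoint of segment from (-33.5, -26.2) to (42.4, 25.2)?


Mx = (-33.5 + 42.4)/2 = 8.9/2 = 4.4500
My = (-26.2 + 25.2)/2 = -1.0/2 = -0.5000

(4.4500, -0.5000)


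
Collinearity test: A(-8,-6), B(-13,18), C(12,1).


-8*(18-1) - 13*(1+ 6) + 12*(-6-18)
= -136 - 91 - 288 = -515

No, not collinear (determinant = -515)


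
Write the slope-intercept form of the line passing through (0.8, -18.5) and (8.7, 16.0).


m = (34.5)/(7.9) = 4.3671
b = y1 - m*x1 = -18.5 - (34.5*0.8)/(7.9) = -18.5 - 3.4937 = -21.9937

y = 4.3671x - 21.9937


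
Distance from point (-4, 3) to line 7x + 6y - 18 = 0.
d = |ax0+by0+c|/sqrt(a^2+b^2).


|7*(-4) + 6*3 - 18| = |-28| = 28
sqrt(49 + 36) = sqrt(85) = 9.2195
d = 28/sqrt(85) = 3.0370

3.0370


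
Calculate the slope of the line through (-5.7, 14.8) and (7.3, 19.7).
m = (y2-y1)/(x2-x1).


dy = 19.7 - 14.8 = 4.9
dx = 7.3 + 5.7 = 13.0
m = 4.9/13.0 = 0.3769

m = 0.3769


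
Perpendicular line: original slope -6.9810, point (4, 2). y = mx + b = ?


Perpendicular slope = -1/m1 = -1/(-6.9810) = 0.1432
b2 = y0 - m2*x0 = 2 + 4/(-6.9810) = 2 - 0.5730 = 1.4270

y = 0.1432x + 1.4270


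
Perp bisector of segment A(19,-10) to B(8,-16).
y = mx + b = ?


Midpoint = (13.5, -13)
Slope of AB = dy/dx = -6/(-11) = 0.5455
Perp slope = -dx/dy = -11/6 = -1.8333
b = My - (perp slope)*Mx = -13 + (-11*13.5)/(-6) = -13 + 24.7500 = 11.7500

y = -1.8333x + 11.7500


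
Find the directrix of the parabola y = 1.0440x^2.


a = 1.0440
1/(4a) = 0.2395
directrix: y = -0.2395 = -0.2395

y = -0.2395


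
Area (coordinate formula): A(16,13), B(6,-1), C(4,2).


16*(-1-2) = -48
6*(2-13) = -66
4*(13+ 1) = 56
sum = -58
Area = |-58|/2 = 29.0000

29.0000 sq units


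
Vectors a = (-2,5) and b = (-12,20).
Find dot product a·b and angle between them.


a·b = -2*(-12) + 5*20 = 24 + 100 = 124
|a| = sqrt(4+25) = 5.3852
|b| = sqrt(144+400) = 23.3238
cos(theta) = 124/(sqrt(29)*sqrt(544)) = 124/sqrt(15776) = 0.987241
theta = arccos(124/sqrt(15776)) = 9.1623 degrees

a·b = 124, theta = 9.1623 deg


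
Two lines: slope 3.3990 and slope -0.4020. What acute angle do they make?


m1-m2 = 3.801
1+m1*m2 = -0.366398
tan(theta) = |3.801/(-0.366398)| = 10.373965
theta = arctan(|3.801/(-0.366398)|) = 84.4940 degrees (acute angle)

84.4940 degrees


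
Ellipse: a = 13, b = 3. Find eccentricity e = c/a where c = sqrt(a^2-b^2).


c = sqrt(169-9) = sqrt(160) = 12.6491
e = c/a = sqrt(160)/13 = 0.9730

e = 0.9730


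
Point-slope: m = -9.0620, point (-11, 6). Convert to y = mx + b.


y - 6 = -9.0620(x + 11)
y = -9.0620x + 6 + 9.0620*(-11)
y = -9.0620x - 93.6820

y = -9.0620x - 93.6820


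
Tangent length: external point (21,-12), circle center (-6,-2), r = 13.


d = sqrt((21+ 6)^2 + (-12+ 2)^2) = sqrt(729+100) = 28.7924
L = sqrt(829.0000 - 169) = sqrt(660.0000) = 25.6905

25.6905


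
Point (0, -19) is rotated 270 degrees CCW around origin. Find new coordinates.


cos(270) = 0, sin(270) = -1
x' = 0*0 + 19*(-1) = -19
y' = 0*(-1) - 19*0 = 0

(-19, 0)


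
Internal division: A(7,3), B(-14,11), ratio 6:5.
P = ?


Px = (6*(-14) + 5*7)/11 = -49/11 = -4.4545
Py = (6*11 + 5*3)/11 = 81/11 = 7.3636

P = (-4.4545, 7.3636)


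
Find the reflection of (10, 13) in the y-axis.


Reflection rule for y-axis: (-x, y)
(10, 13) -> (-10, 13)

(-10, 13)


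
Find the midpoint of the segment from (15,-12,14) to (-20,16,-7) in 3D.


Mx = (15- 20)/2 = -2.5000
My = (-12+16)/2 = 2.0000
Mz = (14- 7)/2 = 3.5000

M = (-2.5000, 2.0000, 3.5000)


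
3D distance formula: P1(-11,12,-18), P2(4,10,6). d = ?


dx=15, dy=-2, dz=24
d = sqrt(225+4+576) = sqrt(805) = 28.3725

28.3725


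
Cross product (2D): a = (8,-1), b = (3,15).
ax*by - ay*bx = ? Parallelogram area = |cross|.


cross = 8*15 + 1*3 = 120 + 3 = 123
Parallelogram area = |123| = 123

cross = 123, parallelogram area = 123


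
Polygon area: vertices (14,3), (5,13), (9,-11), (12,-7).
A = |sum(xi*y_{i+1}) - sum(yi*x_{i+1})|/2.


sum(xi*y_{i+1}) = 14*13 + 5*(-11) + 9*(-7) + 12*3 = 100
sum(yi*x_{i+1}) = 3*5 + 13*9 - 11*12 - 7*14 = -98
Area = |100 + 98|/2 = 198/2 = 99.0000

99.0000 sq units


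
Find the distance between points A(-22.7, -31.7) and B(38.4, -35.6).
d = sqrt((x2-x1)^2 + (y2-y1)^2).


dx = 38.4 + 22.7 = 61.1
dy = -35.6 + 31.7 = -3.9
d = sqrt(3733.21 + 15.21) = sqrt(3748.42) = 61.2243

61.2243


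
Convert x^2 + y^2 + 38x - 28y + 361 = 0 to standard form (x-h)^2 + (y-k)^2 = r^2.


h = -D/2 = -38/2 = -19
k = -E/2 = 28/2 = 14
r^2 = h^2 + k^2 - F = 361 + 196 - 361 = 196
r = 14

Center (-19, 14), radius = 14


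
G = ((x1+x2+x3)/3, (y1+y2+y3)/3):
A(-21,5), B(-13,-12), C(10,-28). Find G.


Gx = (-21- 13+10)/3 = -24/3 = -8.0000
Gy = (5- 12- 28)/3 = -35/3 = -11.6667

G = (-8.0000, -11.6667)


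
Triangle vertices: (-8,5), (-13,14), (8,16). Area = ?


-8*(14-16) = 16
-13*(16-5) = -143
8*(5-14) = -72
sum = -199
Area = |-199|/2 = 99.5000

99.5000 sq units


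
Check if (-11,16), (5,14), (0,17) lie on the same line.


-11*(14-17) + 5*(17-16) + 0*(16-14)
= 33 + 5 + 0 = 38

No, not collinear (determinant = 38)


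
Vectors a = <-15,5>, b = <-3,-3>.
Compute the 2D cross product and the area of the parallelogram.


cross = -15*(-3) - 5*(-3) = 45 + 15 = 60
Parallelogram area = |60| = 60

cross = 60, parallelogram area = 60


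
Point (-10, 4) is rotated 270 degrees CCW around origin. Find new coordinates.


cos(270) = 0, sin(270) = -1
x' = -10*0 - 4*(-1) = 4
y' = -10*(-1) + 4*0 = 10

(4, 10)


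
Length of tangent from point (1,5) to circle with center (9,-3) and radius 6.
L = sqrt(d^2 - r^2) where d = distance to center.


d = sqrt((1-9)^2 + (5+ 3)^2) = sqrt(64+64) = 11.3137
L = sqrt(128.0000 - 36) = sqrt(92.0000) = 9.5917

9.5917


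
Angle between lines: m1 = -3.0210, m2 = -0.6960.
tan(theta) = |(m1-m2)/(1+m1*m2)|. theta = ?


m1-m2 = -2.325
1+m1*m2 = 3.102616
tan(theta) = |-2.325/3.102616| = 0.749368
theta = arctan(|-2.325/3.102616|) = 36.8467 degrees (acute angle)

36.8467 degrees


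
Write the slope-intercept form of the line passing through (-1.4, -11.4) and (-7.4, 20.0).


m = (31.4)/(-6.0) = -5.2333
b = y1 - m*x1 = -11.4 - (31.4*(-1.4))/(-6.0) = -11.4 - 7.3267 = -18.7267

y = -5.2333x - 18.7267


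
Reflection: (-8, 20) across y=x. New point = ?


Reflection rule for y=x: (y, x)
(-8, 20) -> (20, -8)

(20, -8)


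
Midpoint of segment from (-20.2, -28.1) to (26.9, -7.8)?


Mx = (-20.2 + 26.9)/2 = 6.7/2 = 3.3500
My = (-28.1 - 7.8)/2 = -35.9/2 = -17.9500

(3.3500, -17.9500)


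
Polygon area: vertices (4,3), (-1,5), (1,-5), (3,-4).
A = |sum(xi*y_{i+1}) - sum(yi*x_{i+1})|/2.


sum(xi*y_{i+1}) = 4*5 - 1*(-5) + 1*(-4) + 3*3 = 30
sum(yi*x_{i+1}) = 3*(-1) + 5*1 - 5*3 - 4*4 = -29
Area = |30 + 29|/2 = 59/2 = 29.5000

29.5000 sq units


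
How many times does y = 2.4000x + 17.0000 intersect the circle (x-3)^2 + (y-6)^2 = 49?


Substitute y = 2.4000x + 17.0000: (x-3)^2 + (2.4000x+17.0000-6)^2 = 49
Expand to Ax^2 + Bx + C = 0, where b-k = 11
A = 1+m^2 = 6.76
B = 2(m(b-k) - h) = 2(2.4000*11 - 3) = 46.8
C = h^2 + (b-k)^2 - r^2 = 9 + 121 - 49 = 81
disc = B^2-4AC = 2190.2400 - 2190.2400 = 0
disc = 0

1 intersection point (tangent)


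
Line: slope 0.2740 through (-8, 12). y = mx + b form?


y - 12 = 0.2740(x + 8)
y = 0.2740x + 12 - 0.2740*(-8)
y = 0.2740x + 14.1920

y = 0.2740x + 14.1920


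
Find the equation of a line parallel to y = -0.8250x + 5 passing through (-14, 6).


Parallel lines have equal slopes.
m2 = -0.8250
b2 = 6 + 0.8250*(-14) = -5.5500

y = -0.8250x - 5.5500


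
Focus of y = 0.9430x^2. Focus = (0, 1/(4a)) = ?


a = 0.9430
4a = 3.7720
focus = (0, 1/3.7720) = (0, 0.2651)

Focus = (0, 0.2651)


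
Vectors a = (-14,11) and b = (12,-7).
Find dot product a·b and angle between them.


a·b = -14*12 + 11*(-7) = -168 - 77 = -245
|a| = sqrt(196+121) = 17.8045
|b| = sqrt(144+49) = 13.8924
cos(theta) = -245/(sqrt(317)*sqrt(193)) = -245/sqrt(61181) = -0.990508
theta = arccos(-245/sqrt(61181)) = 172.0992 degrees

a·b = -245, theta = 172.0992 deg


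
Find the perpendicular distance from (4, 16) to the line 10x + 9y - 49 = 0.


|10*4 + 9*16 - 49| = |135| = 135
sqrt(100 + 81) = sqrt(181) = 13.4536
d = 135/sqrt(181) = 10.0345

10.0345


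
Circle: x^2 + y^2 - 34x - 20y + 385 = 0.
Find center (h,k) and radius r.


h = -D/2 = 34/2 = 17
k = -E/2 = 20/2 = 10
r^2 = h^2 + k^2 - F = 289 + 100 - 385 = 4
r = 2

Center (17, 10), radius = 2


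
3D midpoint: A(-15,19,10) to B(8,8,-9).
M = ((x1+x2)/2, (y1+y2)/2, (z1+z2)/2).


Mx = (-15+8)/2 = -3.5000
My = (19+8)/2 = 13.5000
Mz = (10- 9)/2 = 0.5000

M = (-3.5000, 13.5000, 0.5000)


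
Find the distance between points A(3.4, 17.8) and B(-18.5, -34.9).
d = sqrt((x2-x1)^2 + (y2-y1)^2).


dx = -18.5 - 3.4 = -21.9
dy = -34.9 - 17.8 = -52.7
d = sqrt(479.61 + 2777.29) = sqrt(3256.9) = 57.0693

57.0693


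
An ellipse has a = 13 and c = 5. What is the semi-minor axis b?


b^2 = 13^2 - (5)^2 = 169 - 25 = 144
b = sqrt(144) = 12

b = 12


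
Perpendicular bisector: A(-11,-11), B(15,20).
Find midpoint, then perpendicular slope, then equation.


Midpoint = (2, 4.5)
Slope of AB = dy/dx = 31/26 = 1.1923
Perp slope = -dx/dy = -26/31 = -0.8387
b = My - (perp slope)*Mx = 4.5 + (26*2)/31 = 4.5 + 1.6774 = 6.1774

y = -0.8387x + 6.1774


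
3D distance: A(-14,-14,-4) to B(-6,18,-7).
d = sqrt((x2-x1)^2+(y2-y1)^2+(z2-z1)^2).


dx=8, dy=32, dz=-3
d = sqrt(64+1024+9) = sqrt(1097) = 33.1210

33.1210


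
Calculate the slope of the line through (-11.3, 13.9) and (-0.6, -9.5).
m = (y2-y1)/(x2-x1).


dy = -9.5 - 13.9 = -23.4
dx = -0.6 + 11.3 = 10.7
m = -23.4/10.7 = -2.1869

m = -2.1869


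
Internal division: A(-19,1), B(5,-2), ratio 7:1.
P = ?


Px = (7*5 + 1*(-19))/8 = 16/8 = 2.0000
Py = (7*(-2) + 1*1)/8 = -13/8 = -1.6250

P = (2.0000, -1.6250)


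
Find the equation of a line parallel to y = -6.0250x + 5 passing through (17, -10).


Parallel lines have equal slopes.
m2 = -6.0250
b2 = -10 + 6.0250*17 = 92.4250

y = -6.0250x + 92.4250


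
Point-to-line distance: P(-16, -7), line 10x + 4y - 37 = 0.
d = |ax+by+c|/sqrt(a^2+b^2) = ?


|10*(-16) + 4*(-7) - 37| = |-225| = 225
sqrt(100 + 16) = sqrt(116) = 10.7703
d = 225/sqrt(116) = 20.8907

20.8907


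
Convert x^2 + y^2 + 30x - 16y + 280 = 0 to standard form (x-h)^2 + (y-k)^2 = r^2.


h = -D/2 = -30/2 = -15
k = -E/2 = 16/2 = 8
r^2 = h^2 + k^2 - F = 225 + 64 - 280 = 9
r = 3

Center (-15, 8), radius = 3


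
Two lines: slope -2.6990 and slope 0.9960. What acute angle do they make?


m1-m2 = -3.695
1+m1*m2 = -1.688204
tan(theta) = |-3.695/(-1.688204)| = 2.188717
theta = arctan(|-3.695/(-1.688204)|) = 65.4449 degrees (acute angle)

65.4449 degrees


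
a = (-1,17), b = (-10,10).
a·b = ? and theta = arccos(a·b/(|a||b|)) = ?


a·b = -1*(-10) + 17*10 = 10 + 170 = 180
|a| = sqrt(1+289) = 17.0294
|b| = sqrt(100+100) = 14.1421
cos(theta) = 180/(sqrt(290)*sqrt(200)) = 180/sqrt(58000) = 0.747409
theta = arccos(180/sqrt(58000)) = 41.6335 degrees

a·b = 180, theta = 41.6335 deg
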